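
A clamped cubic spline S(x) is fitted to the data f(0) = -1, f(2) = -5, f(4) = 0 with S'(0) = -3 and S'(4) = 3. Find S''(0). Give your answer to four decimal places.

Write M_i for S''(x_i). With h_i = 2, 2 and divided differences Δ_i = -2, 5/2, the continuity of S' gives the tridiagonal system
  2·M_0 + 8·M_1 + 2·M_2 = 6(Δ_1 - Δ_0) = 27
Clamped end conditions give two more equations: 2h_0·M_0 + h_0·M_1 = 6(Δ_0 - S'(0)) = 6 and h_1·M_1 + 2h_1·M_2 = 6(S'(4) - Δ_1) = 3.
Hence M_0 = -3/8, M_1 = 15/4, M_2 = -9/8.

-0.3750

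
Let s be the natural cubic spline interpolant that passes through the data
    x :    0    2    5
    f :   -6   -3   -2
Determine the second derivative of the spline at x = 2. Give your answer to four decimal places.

With σ_i denoting the second derivative at x_i, h_i = 2, 3, and Δ_i = (y_(i+1) − y_i)/h_i = 3/2, 1/3:
  2·σ_0 + 10·σ_1 + 3·σ_2 = 6(Δ_1 - Δ_0) = -7
Natural end conditions: σ_0 = σ_2 = 0.
Forward elimination and back-substitution give σ_0 = 0, σ_1 = -7/10, σ_2 = 0.

-0.7000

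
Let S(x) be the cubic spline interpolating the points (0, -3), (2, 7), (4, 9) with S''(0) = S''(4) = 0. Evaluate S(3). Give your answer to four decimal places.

8.7500

Put M_i = S'' at the i-th knot. Here h = (2, 2) and Δ = (5, 1), so the interior equations h_(i-1)·M_(i-1) + 2(h_(i-1)+h_i)·M_i + h_i·M_(i+1) = 6(Δ_i − Δ_(i-1)) read
  2·M_0 + 8·M_1 + 2·M_2 = 6(Δ_1 - Δ_0) = -24
Natural end conditions: M_0 = M_2 = 0.
Solving the tridiagonal system: M_0 = 0, M_1 = -3, M_2 = 0.
On [2, 4], S(x) = 7 + 3·(x - 2) - 3/2·(x - 2)² + 1/4·(x - 2)³.
With (x - 2) = 1: S(3) = 35/4.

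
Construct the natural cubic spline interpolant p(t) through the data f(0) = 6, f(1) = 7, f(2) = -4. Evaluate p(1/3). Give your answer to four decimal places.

7.2222

With M_i denoting the second derivative at x_i, h_i = 1, 1, and Δ_i = (y_(i+1) − y_i)/h_i = 1, -11:
  1·M_0 + 4·M_1 + 1·M_2 = 6(Δ_1 - Δ_0) = -72
Natural end conditions: M_0 = M_2 = 0.
Solving the tridiagonal system: M_0 = 0, M_1 = -18, M_2 = 0.
On [0, 1], p(t) = 6 + 4·t + 0·t² - 3·t³.
With t = 1/3: p(1/3) = 65/9.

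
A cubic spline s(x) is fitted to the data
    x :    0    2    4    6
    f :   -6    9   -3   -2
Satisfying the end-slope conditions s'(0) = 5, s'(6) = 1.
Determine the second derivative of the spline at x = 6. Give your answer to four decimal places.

Write m_i for s''(x_i). With h_i = 2, 2, 2 and divided differences Δ_i = 15/2, -6, 1/2, the continuity of s' gives the tridiagonal system
  2·m_0 + 8·m_1 + 2·m_2 = 6(Δ_1 - Δ_0) = -81
  2·m_1 + 8·m_2 + 2·m_3 = 6(Δ_2 - Δ_1) = 39
Clamped end conditions give two more equations: 2h_0·m_0 + h_0·m_1 = 6(Δ_0 - s'(0)) = 15 and h_2·m_2 + 2h_2·m_3 = 6(s'(6) - Δ_2) = 3.
Solving the tridiagonal system: m_0 = 172/15, m_1 = -463/30, m_2 = 293/30, m_3 = -62/15.

-4.1333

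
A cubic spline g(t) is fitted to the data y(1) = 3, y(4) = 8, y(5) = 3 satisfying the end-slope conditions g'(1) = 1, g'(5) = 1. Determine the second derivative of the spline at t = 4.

Write M_i for g''(x_i). With h_i = 3, 1 and divided differences Δ_i = 5/3, -5, the continuity of g' gives the tridiagonal system
  3·M_0 + 8·M_1 + 1·M_2 = 6(Δ_1 - Δ_0) = -40
Clamped end conditions give two more equations: 2h_0·M_0 + h_0·M_1 = 6(Δ_0 - g'(1)) = 4 and h_1·M_1 + 2h_1·M_2 = 6(g'(5) - Δ_1) = 36.
Forward elimination and back-substitution give M_0 = 17/3, M_1 = -10, M_2 = 23.

-10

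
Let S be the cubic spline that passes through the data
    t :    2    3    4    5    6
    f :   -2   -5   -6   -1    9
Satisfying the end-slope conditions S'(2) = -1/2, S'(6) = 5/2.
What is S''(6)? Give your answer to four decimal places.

-29.3571

With M_i denoting the second derivative at x_i, h_i = 1, 1, 1, 1, and Δ_i = (y_(i+1) − y_i)/h_i = -3, -1, 5, 10:
  1·M_0 + 4·M_1 + 1·M_2 = 6(Δ_1 - Δ_0) = 12
  1·M_1 + 4·M_2 + 1·M_3 = 6(Δ_2 - Δ_1) = 36
  1·M_2 + 4·M_3 + 1·M_4 = 6(Δ_3 - Δ_2) = 30
Clamped end conditions give two more equations: 2h_0·M_0 + h_0·M_1 = 6(Δ_0 - S'(2)) = -15 and h_3·M_3 + 2h_3·M_4 = 6(S'(6) - Δ_3) = -45.
Solving the tridiagonal system: M_0 = -135/14, M_1 = 30/7, M_2 = 9/2, M_3 = 96/7, M_4 = -411/14.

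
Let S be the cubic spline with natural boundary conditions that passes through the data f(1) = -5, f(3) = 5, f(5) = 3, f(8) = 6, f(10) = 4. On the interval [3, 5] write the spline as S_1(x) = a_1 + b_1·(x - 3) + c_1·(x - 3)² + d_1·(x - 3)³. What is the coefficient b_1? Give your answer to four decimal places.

Put m_i = S'' at the i-th knot. Here h = (2, 2, 3, 2) and Δ = (5, -1, 1, -1), so the interior equations h_(i-1)·m_(i-1) + 2(h_(i-1)+h_i)·m_i + h_i·m_(i+1) = 6(Δ_i − Δ_(i-1)) read
  2·m_0 + 8·m_1 + 2·m_2 = 6(Δ_1 - Δ_0) = -36
  2·m_1 + 10·m_2 + 3·m_3 = 6(Δ_2 - Δ_1) = 12
  3·m_2 + 10·m_3 + 2·m_4 = 6(Δ_3 - Δ_2) = -12
Natural end conditions: m_0 = m_4 = 0.
Hence m_0 = 0, m_1 = -897/172, m_2 = 123/43, m_3 = -177/86, m_4 = 0.
On [3, 5], with S_1(x) = a_1 + b_1·(x - 3) + c_1·(x - 3)² + d_1·(x - 3)³: c_1 = m_1/2 = -897/344, d_1 = (m_2 - m_1)/(6h_1) = 463/688, b_1 = Δ_1 - h_1(2m_1 + m_2)/6 = 131/86.

1.5233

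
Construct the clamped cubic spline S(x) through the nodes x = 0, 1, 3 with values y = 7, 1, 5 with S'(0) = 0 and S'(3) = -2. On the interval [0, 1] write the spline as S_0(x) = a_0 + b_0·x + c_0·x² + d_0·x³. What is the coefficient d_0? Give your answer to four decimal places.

7.3333

With M_i denoting the second derivative at x_i, h_i = 1, 2, and Δ_i = (y_(i+1) − y_i)/h_i = -6, 2:
  1·M_0 + 6·M_1 + 2·M_2 = 6(Δ_1 - Δ_0) = 48
Clamped end conditions give two more equations: 2h_0·M_0 + h_0·M_1 = 6(Δ_0 - S'(0)) = -36 and h_1·M_1 + 2h_1·M_2 = 6(S'(3) - Δ_1) = -24.
Solving the tridiagonal system: M_0 = -80/3, M_1 = 52/3, M_2 = -44/3.
On [0, 1], with S_0(x) = a_0 + b_0·x + c_0·x² + d_0·x³: c_0 = M_0/2 = -40/3, d_0 = (M_1 - M_0)/(6h_0) = 22/3, b_0 = Δ_0 - h_0(2M_0 + M_1)/6 = 0.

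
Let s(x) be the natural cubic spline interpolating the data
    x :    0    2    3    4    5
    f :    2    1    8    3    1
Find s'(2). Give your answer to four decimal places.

With σ_i denoting the second derivative at x_i, h_i = 2, 1, 1, 1, and Δ_i = (y_(i+1) − y_i)/h_i = -1/2, 7, -5, -2:
  2·σ_0 + 6·σ_1 + 1·σ_2 = 6(Δ_1 - Δ_0) = 45
  1·σ_1 + 4·σ_2 + 1·σ_3 = 6(Δ_2 - Δ_1) = -72
  1·σ_2 + 4·σ_3 + 1·σ_4 = 6(Δ_3 - Δ_2) = 18
Natural end conditions: σ_0 = σ_4 = 0.
Hence σ_0 = 0, σ_1 = 981/86, σ_2 = -1008/43, σ_3 = 891/86, σ_4 = 0.
On [2, 3], s'(x) = b_1 + 2c_1·(x - 2) + 3d_1·(x - 2)² with b_1 = Δ_1 - h_1(2σ_1 + σ_2)/6 = 611/86, c_1 = σ_1/2 = 981/172, d_1 = (σ_2 - σ_1)/(6h_1) = -999/172. So s'(2) = 611/86.

7.1047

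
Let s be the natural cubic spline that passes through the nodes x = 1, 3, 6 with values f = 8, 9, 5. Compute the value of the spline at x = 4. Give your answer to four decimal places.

With m_i denoting the second derivative at x_i, h_i = 2, 3, and Δ_i = (y_(i+1) − y_i)/h_i = 1/2, -4/3:
  2·m_0 + 10·m_1 + 3·m_2 = 6(Δ_1 - Δ_0) = -11
Natural end conditions: m_0 = m_2 = 0.
Forward elimination and back-substitution give m_0 = 0, m_1 = -11/10, m_2 = 0.
On [3, 6], s(x) = 9 - 7/30·(x - 3) - 11/20·(x - 3)² + 11/180·(x - 3)³.
With (x - 3) = 1: s(4) = 149/18.

8.2778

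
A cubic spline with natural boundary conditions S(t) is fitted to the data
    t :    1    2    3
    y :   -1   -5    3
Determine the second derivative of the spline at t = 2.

Let M_i = S''(x_i). Step sizes h_i = 1, 1; slopes of the chords Δ_i = (y_(i+1) - y_i)/h_i = -4, 8.
  1·M_0 + 4·M_1 + 1·M_2 = 6(Δ_1 - Δ_0) = 72
Natural end conditions: M_0 = M_2 = 0.
Forward elimination and back-substitution give M_0 = 0, M_1 = 18, M_2 = 0.

18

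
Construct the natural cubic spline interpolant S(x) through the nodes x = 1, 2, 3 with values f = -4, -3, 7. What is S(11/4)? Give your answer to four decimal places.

Let M_i = S''(x_i). Step sizes h_i = 1, 1; slopes of the chords Δ_i = (y_(i+1) - y_i)/h_i = 1, 10.
  1·M_0 + 4·M_1 + 1·M_2 = 6(Δ_1 - Δ_0) = 54
Natural end conditions: M_0 = M_2 = 0.
Forward elimination and back-substitution give M_0 = 0, M_1 = 27/2, M_2 = 0.
On [2, 3], S(x) = -3 + 11/2·(x - 2) + 27/4·(x - 2)² - 9/4·(x - 2)³.
With (x - 2) = 3/4: S(11/4) = 1017/256.

3.9727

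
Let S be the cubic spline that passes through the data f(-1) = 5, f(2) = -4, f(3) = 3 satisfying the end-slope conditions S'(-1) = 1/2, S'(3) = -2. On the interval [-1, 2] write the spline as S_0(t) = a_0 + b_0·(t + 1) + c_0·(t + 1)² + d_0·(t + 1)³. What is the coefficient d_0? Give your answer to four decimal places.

With M_i denoting the second derivative at x_i, h_i = 3, 1, and Δ_i = (y_(i+1) − y_i)/h_i = -3, 7:
  3·M_0 + 8·M_1 + 1·M_2 = 6(Δ_1 - Δ_0) = 60
Clamped end conditions give two more equations: 2h_0·M_0 + h_0·M_1 = 6(Δ_0 - S'(-1)) = -21 and h_1·M_1 + 2h_1·M_2 = 6(S'(3) - Δ_1) = -54.
Forward elimination and back-substitution give M_0 = -93/8, M_1 = 65/4, M_2 = -281/8.
On [-1, 2], with S_0(t) = a_0 + b_0·(t + 1) + c_0·(t + 1)² + d_0·(t + 1)³: c_0 = M_0/2 = -93/16, d_0 = (M_1 - M_0)/(6h_0) = 223/144, b_0 = Δ_0 - h_0(2M_0 + M_1)/6 = 1/2.

1.5486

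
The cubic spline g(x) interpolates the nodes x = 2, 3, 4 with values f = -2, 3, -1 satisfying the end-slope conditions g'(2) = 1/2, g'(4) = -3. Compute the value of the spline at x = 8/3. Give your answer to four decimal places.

1.5370

Put M_i = g'' at the i-th knot. Here h = (1, 1) and Δ = (5, -4), so the interior equations h_(i-1)·M_(i-1) + 2(h_(i-1)+h_i)·M_i + h_i·M_(i+1) = 6(Δ_i − Δ_(i-1)) read
  1·M_0 + 4·M_1 + 1·M_2 = 6(Δ_1 - Δ_0) = -54
Clamped end conditions give two more equations: 2h_0·M_0 + h_0·M_1 = 6(Δ_0 - g'(2)) = 27 and h_1·M_1 + 2h_1·M_2 = 6(g'(4) - Δ_1) = 6.
Solving the tridiagonal system: M_0 = 101/4, M_1 = -47/2, M_2 = 59/4.
On [2, 3], g(x) = -2 + 1/2·(x - 2) + 101/8·(x - 2)² - 65/8·(x - 2)³.
With (x - 2) = 2/3: g(8/3) = 83/54.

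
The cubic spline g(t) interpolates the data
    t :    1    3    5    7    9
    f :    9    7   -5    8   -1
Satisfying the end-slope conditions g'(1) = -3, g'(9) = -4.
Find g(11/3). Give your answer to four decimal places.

Put m_i = g'' at the i-th knot. Here h = (2, 2, 2, 2) and Δ = (-1, -6, 13/2, -9/2), so the interior equations h_(i-1)·m_(i-1) + 2(h_(i-1)+h_i)·m_i + h_i·m_(i+1) = 6(Δ_i − Δ_(i-1)) read
  2·m_0 + 8·m_1 + 2·m_2 = 6(Δ_1 - Δ_0) = -30
  2·m_1 + 8·m_2 + 2·m_3 = 6(Δ_2 - Δ_1) = 75
  2·m_2 + 8·m_3 + 2·m_4 = 6(Δ_3 - Δ_2) = -66
Clamped end conditions give two more equations: 2h_0·m_0 + h_0·m_1 = 6(Δ_0 - g'(1)) = 12 and h_3·m_3 + 2h_3·m_4 = 6(g'(9) - Δ_3) = 3.
Hence m_0 = 31/4, m_1 = -19/2, m_2 = 61/4, m_3 = -14, m_4 = 31/4.
On [3, 5], g(t) = 7 - 19/4·(t - 3) - 19/4·(t - 3)² + 33/16·(t - 3)³.
With (t - 3) = 2/3: g(11/3) = 7/3.

2.3333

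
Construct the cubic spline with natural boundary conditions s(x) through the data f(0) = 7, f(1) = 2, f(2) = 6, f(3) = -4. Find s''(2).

Write m_i for s''(x_i). With h_i = 1, 1, 1 and divided differences Δ_i = -5, 4, -10, the continuity of s' gives the tridiagonal system
  1·m_0 + 4·m_1 + 1·m_2 = 6(Δ_1 - Δ_0) = 54
  1·m_1 + 4·m_2 + 1·m_3 = 6(Δ_2 - Δ_1) = -84
Natural end conditions: m_0 = m_3 = 0.
Hence m_0 = 0, m_1 = 20, m_2 = -26, m_3 = 0.

-26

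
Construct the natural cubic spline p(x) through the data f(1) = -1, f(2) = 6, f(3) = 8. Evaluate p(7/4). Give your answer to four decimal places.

4.6602

Put M_i = p'' at the i-th knot. Here h = (1, 1) and Δ = (7, 2), so the interior equations h_(i-1)·M_(i-1) + 2(h_(i-1)+h_i)·M_i + h_i·M_(i+1) = 6(Δ_i − Δ_(i-1)) read
  1·M_0 + 4·M_1 + 1·M_2 = 6(Δ_1 - Δ_0) = -30
Natural end conditions: M_0 = M_2 = 0.
Hence M_0 = 0, M_1 = -15/2, M_2 = 0.
On [1, 2], p(x) = -1 + 33/4·(x - 1) + 0·(x - 1)² - 5/4·(x - 1)³.
With (x - 1) = 3/4: p(7/4) = 1193/256.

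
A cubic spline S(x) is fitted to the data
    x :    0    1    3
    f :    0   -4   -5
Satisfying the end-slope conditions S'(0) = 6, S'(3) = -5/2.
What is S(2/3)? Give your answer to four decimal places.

-1.6543

With M_i denoting the second derivative at x_i, h_i = 1, 2, and Δ_i = (y_(i+1) − y_i)/h_i = -4, -1/2:
  1·M_0 + 6·M_1 + 2·M_2 = 6(Δ_1 - Δ_0) = 21
Clamped end conditions give two more equations: 2h_0·M_0 + h_0·M_1 = 6(Δ_0 - S'(0)) = -60 and h_1·M_1 + 2h_1·M_2 = 6(S'(3) - Δ_1) = -12.
Hence M_0 = -109/3, M_1 = 38/3, M_2 = -28/3.
On [0, 1], S(x) = 0 + 6·x - 109/6·x² + 49/6·x³.
With x = 2/3: S(2/3) = -134/81.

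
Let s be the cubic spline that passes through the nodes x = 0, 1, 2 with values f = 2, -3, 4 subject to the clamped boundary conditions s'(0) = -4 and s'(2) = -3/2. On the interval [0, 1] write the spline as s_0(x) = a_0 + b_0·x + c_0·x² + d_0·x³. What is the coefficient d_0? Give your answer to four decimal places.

Put M_i = s'' at the i-th knot. Here h = (1, 1) and Δ = (-5, 7), so the interior equations h_(i-1)·M_(i-1) + 2(h_(i-1)+h_i)·M_i + h_i·M_(i+1) = 6(Δ_i − Δ_(i-1)) read
  1·M_0 + 4·M_1 + 1·M_2 = 6(Δ_1 - Δ_0) = 72
Clamped end conditions give two more equations: 2h_0·M_0 + h_0·M_1 = 6(Δ_0 - s'(0)) = -6 and h_1·M_1 + 2h_1·M_2 = 6(s'(2) - Δ_1) = -51.
Forward elimination and back-substitution give M_0 = -79/4, M_1 = 67/2, M_2 = -169/4.
On [0, 1], with s_0(x) = a_0 + b_0·x + c_0·x² + d_0·x³: c_0 = M_0/2 = -79/8, d_0 = (M_1 - M_0)/(6h_0) = 71/8, b_0 = Δ_0 - h_0(2M_0 + M_1)/6 = -4.

8.8750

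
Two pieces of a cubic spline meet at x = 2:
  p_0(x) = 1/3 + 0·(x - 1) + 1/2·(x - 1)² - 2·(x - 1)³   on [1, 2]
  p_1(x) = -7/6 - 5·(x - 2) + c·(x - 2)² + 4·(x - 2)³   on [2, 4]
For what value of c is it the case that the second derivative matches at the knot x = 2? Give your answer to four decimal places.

p_0''(x) = 1 - 12·(x - 1), so p_0''(2) = -11. On the right, p_1''(2) = 2c, so c = -11/2.

-5.5000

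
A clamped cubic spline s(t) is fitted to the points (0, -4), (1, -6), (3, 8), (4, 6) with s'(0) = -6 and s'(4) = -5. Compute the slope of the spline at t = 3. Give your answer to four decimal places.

With σ_i denoting the second derivative at x_i, h_i = 1, 2, 1, and Δ_i = (y_(i+1) − y_i)/h_i = -2, 7, -2:
  1·σ_0 + 6·σ_1 + 2·σ_2 = 6(Δ_1 - Δ_0) = 54
  2·σ_1 + 6·σ_2 + 1·σ_3 = 6(Δ_2 - Δ_1) = -54
Clamped end conditions give two more equations: 2h_0·σ_0 + h_0·σ_1 = 6(Δ_0 - s'(0)) = 24 and h_2·σ_2 + 2h_2·σ_3 = 6(s'(4) - Δ_2) = -18.
Solving: σ_0 = 206/35, σ_1 = 428/35, σ_2 = -442/35, σ_3 = -94/35.
On [3, 4], s'(t) = b_2 + 2c_2·(t - 3) + 3d_2·(t - 3)² with b_2 = Δ_2 - h_2(2σ_2 + σ_3)/6 = 93/35, c_2 = σ_2/2 = -221/35, d_2 = (σ_3 - σ_2)/(6h_2) = 58/35. So s'(3) = 93/35.

2.6571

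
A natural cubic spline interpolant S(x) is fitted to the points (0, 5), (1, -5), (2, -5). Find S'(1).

Write M_i for S''(x_i). With h_i = 1, 1 and divided differences Δ_i = -10, 0, the continuity of S' gives the tridiagonal system
  1·M_0 + 4·M_1 + 1·M_2 = 6(Δ_1 - Δ_0) = 60
Natural end conditions: M_0 = M_2 = 0.
Solving: M_0 = 0, M_1 = 15, M_2 = 0.
On [1, 2], S'(x) = b_1 + 2c_1·(x - 1) + 3d_1·(x - 1)² with b_1 = Δ_1 - h_1(2M_1 + M_2)/6 = -5, c_1 = M_1/2 = 15/2, d_1 = (M_2 - M_1)/(6h_1) = -5/2. So S'(1) = -5.

-5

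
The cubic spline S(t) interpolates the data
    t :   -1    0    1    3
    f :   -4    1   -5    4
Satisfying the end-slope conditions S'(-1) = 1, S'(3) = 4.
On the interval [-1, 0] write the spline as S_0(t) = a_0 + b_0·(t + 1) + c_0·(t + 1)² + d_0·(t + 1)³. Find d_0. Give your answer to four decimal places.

-8.8864

Write σ_i for S''(x_i). With h_i = 1, 1, 2 and divided differences Δ_i = 5, -6, 9/2, the continuity of S' gives the tridiagonal system
  1·σ_0 + 4·σ_1 + 1·σ_2 = 6(Δ_1 - Δ_0) = -66
  1·σ_1 + 6·σ_2 + 2·σ_3 = 6(Δ_2 - Δ_1) = 63
Clamped end conditions give two more equations: 2h_0·σ_0 + h_0·σ_1 = 6(Δ_0 - S'(-1)) = 24 and h_2·σ_2 + 2h_2·σ_3 = 6(S'(3) - Δ_2) = -3.
Solving: σ_0 = 567/22, σ_1 = -303/11, σ_2 = 405/22, σ_3 = -219/22.
On [-1, 0], with S_0(t) = a_0 + b_0·(t + 1) + c_0·(t + 1)² + d_0·(t + 1)³: c_0 = σ_0/2 = 567/44, d_0 = (σ_1 - σ_0)/(6h_0) = -391/44, b_0 = Δ_0 - h_0(2σ_0 + σ_1)/6 = 1.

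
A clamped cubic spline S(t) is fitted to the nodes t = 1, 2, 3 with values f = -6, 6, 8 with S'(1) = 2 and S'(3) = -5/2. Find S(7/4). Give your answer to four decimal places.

Let σ_i = S''(x_i). Step sizes h_i = 1, 1; slopes of the chords Δ_i = (y_(i+1) - y_i)/h_i = 12, 2.
  1·σ_0 + 4·σ_1 + 1·σ_2 = 6(Δ_1 - Δ_0) = -60
Clamped end conditions give two more equations: 2h_0·σ_0 + h_0·σ_1 = 6(Δ_0 - S'(1)) = 60 and h_1·σ_1 + 2h_1·σ_2 = 6(S'(3) - Δ_1) = -27.
Solving the tridiagonal system: σ_0 = 171/4, σ_1 = -51/2, σ_2 = -3/4.
On [1, 2], S(t) = -6 + 2·(t - 1) + 171/8·(t - 1)² - 91/8·(t - 1)³.
With (t - 1) = 3/4: S(7/4) = 1395/512.

2.7246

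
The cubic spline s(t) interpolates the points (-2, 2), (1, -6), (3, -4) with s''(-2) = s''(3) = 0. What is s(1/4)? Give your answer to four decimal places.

Put M_i = s'' at the i-th knot. Here h = (3, 2) and Δ = (-8/3, 1), so the interior equations h_(i-1)·M_(i-1) + 2(h_(i-1)+h_i)·M_i + h_i·M_(i+1) = 6(Δ_i − Δ_(i-1)) read
  3·M_0 + 10·M_1 + 2·M_2 = 6(Δ_1 - Δ_0) = 22
Natural end conditions: M_0 = M_2 = 0.
Forward elimination and back-substitution give M_0 = 0, M_1 = 11/5, M_2 = 0.
On [-2, 1], s(t) = 2 - 113/30·(t + 2) + 0·(t + 2)² + 11/90·(t + 2)³.
With (t + 2) = 9/4: s(1/4) = -3253/640.

-5.0828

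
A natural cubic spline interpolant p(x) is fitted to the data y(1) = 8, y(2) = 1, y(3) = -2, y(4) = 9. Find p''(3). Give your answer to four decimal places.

20.8000

Let σ_i = p''(x_i). Step sizes h_i = 1, 1, 1; slopes of the chords Δ_i = (y_(i+1) - y_i)/h_i = -7, -3, 11.
  1·σ_0 + 4·σ_1 + 1·σ_2 = 6(Δ_1 - Δ_0) = 24
  1·σ_1 + 4·σ_2 + 1·σ_3 = 6(Δ_2 - Δ_1) = 84
Natural end conditions: σ_0 = σ_3 = 0.
Solving the tridiagonal system: σ_0 = 0, σ_1 = 4/5, σ_2 = 104/5, σ_3 = 0.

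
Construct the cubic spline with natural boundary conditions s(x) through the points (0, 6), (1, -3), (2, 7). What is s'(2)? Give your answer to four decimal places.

With M_i denoting the second derivative at x_i, h_i = 1, 1, and Δ_i = (y_(i+1) − y_i)/h_i = -9, 10:
  1·M_0 + 4·M_1 + 1·M_2 = 6(Δ_1 - Δ_0) = 114
Natural end conditions: M_0 = M_2 = 0.
Solving the tridiagonal system: M_0 = 0, M_1 = 57/2, M_2 = 0.
On [1, 2], s'(x) = b_1 + 2c_1·(x - 1) + 3d_1·(x - 1)² with b_1 = Δ_1 - h_1(2M_1 + M_2)/6 = 1/2, c_1 = M_1/2 = 57/4, d_1 = (M_2 - M_1)/(6h_1) = -19/4. So s'(2) = 59/4.

14.7500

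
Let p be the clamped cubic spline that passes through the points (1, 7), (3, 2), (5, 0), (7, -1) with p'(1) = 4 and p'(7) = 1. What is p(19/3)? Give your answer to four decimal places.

-1.1111

With M_i denoting the second derivative at x_i, h_i = 2, 2, 2, and Δ_i = (y_(i+1) − y_i)/h_i = -5/2, -1, -1/2:
  2·M_0 + 8·M_1 + 2·M_2 = 6(Δ_1 - Δ_0) = 9
  2·M_1 + 8·M_2 + 2·M_3 = 6(Δ_2 - Δ_1) = 3
Clamped end conditions give two more equations: 2h_0·M_0 + h_0·M_1 = 6(Δ_0 - p'(1)) = -39 and h_2·M_2 + 2h_2·M_3 = 6(p'(7) - Δ_2) = 9.
Forward elimination and back-substitution give M_0 = -12, M_1 = 9/2, M_2 = -3/2, M_3 = 3.
On [5, 7], p(x) = 0 - 1/2·(x - 5) - 3/4·(x - 5)² + 3/8·(x - 5)³.
With (x - 5) = 4/3: p(19/3) = -10/9.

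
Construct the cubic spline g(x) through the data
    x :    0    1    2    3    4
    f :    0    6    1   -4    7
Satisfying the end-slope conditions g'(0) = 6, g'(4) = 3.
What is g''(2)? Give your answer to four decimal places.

Let m_i = g''(x_i). Step sizes h_i = 1, 1, 1, 1; slopes of the chords Δ_i = (y_(i+1) - y_i)/h_i = 6, -5, -5, 11.
  1·m_0 + 4·m_1 + 1·m_2 = 6(Δ_1 - Δ_0) = -66
  1·m_1 + 4·m_2 + 1·m_3 = 6(Δ_2 - Δ_1) = 0
  1·m_2 + 4·m_3 + 1·m_4 = 6(Δ_3 - Δ_2) = 96
Clamped end conditions give two more equations: 2h_0·m_0 + h_0·m_1 = 6(Δ_0 - g'(0)) = 0 and h_3·m_3 + 2h_3·m_4 = 6(g'(4) - Δ_3) = -48.
Forward elimination and back-substitution give m_0 = 123/14, m_1 = -123/7, m_2 = -9/2, m_3 = 249/7, m_4 = -585/14.

-4.5000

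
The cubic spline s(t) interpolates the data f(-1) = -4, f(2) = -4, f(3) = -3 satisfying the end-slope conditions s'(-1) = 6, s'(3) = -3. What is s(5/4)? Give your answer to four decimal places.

Write M_i for s''(x_i). With h_i = 3, 1 and divided differences Δ_i = 0, 1, the continuity of s' gives the tridiagonal system
  3·M_0 + 8·M_1 + 1·M_2 = 6(Δ_1 - Δ_0) = 6
Clamped end conditions give two more equations: 2h_0·M_0 + h_0·M_1 = 6(Δ_0 - s'(-1)) = -36 and h_1·M_1 + 2h_1·M_2 = 6(s'(3) - Δ_1) = -24.
Forward elimination and back-substitution give M_0 = -9, M_1 = 6, M_2 = -15.
On [-1, 2], s(t) = -4 + 6·(t + 1) - 9/2·(t + 1)² + 5/6·(t + 1)³.
With (t + 1) = 9/4: s(5/4) = -485/128.

-3.7891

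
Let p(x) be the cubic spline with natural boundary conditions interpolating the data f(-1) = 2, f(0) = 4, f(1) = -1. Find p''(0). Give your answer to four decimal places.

Write M_i for p''(x_i). With h_i = 1, 1 and divided differences Δ_i = 2, -5, the continuity of p' gives the tridiagonal system
  1·M_0 + 4·M_1 + 1·M_2 = 6(Δ_1 - Δ_0) = -42
Natural end conditions: M_0 = M_2 = 0.
Solving: M_0 = 0, M_1 = -21/2, M_2 = 0.

-10.5000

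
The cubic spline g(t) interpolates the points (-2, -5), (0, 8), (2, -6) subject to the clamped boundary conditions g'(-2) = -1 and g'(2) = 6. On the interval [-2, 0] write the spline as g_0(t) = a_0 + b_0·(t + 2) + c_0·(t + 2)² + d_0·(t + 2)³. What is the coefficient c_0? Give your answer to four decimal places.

With M_i denoting the second derivative at x_i, h_i = 2, 2, and Δ_i = (y_(i+1) − y_i)/h_i = 13/2, -7:
  2·M_0 + 8·M_1 + 2·M_2 = 6(Δ_1 - Δ_0) = -81
Clamped end conditions give two more equations: 2h_0·M_0 + h_0·M_1 = 6(Δ_0 - g'(-2)) = 45 and h_1·M_1 + 2h_1·M_2 = 6(g'(2) - Δ_1) = 78.
Solving: M_0 = 185/8, M_1 = -95/4, M_2 = 251/8.
On [-2, 0], with g_0(t) = a_0 + b_0·(t + 2) + c_0·(t + 2)² + d_0·(t + 2)³: c_0 = M_0/2 = 185/16, d_0 = (M_1 - M_0)/(6h_0) = -125/32, b_0 = Δ_0 - h_0(2M_0 + M_1)/6 = -1.

11.5625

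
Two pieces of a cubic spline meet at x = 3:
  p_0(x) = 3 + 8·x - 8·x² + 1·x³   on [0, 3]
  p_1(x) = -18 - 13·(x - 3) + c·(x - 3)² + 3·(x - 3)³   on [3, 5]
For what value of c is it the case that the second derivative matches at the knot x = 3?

p_0''(x) = -16 + 6·x, so p_0''(3) = 2. On the right, p_1''(3) = 2c, so c = 1.

1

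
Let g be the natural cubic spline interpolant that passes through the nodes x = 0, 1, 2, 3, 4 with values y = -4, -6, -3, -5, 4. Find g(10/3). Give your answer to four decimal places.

-3.2566

Put M_i = g'' at the i-th knot. Here h = (1, 1, 1, 1) and Δ = (-2, 3, -2, 9), so the interior equations h_(i-1)·M_(i-1) + 2(h_(i-1)+h_i)·M_i + h_i·M_(i+1) = 6(Δ_i − Δ_(i-1)) read
  1·M_0 + 4·M_1 + 1·M_2 = 6(Δ_1 - Δ_0) = 30
  1·M_1 + 4·M_2 + 1·M_3 = 6(Δ_2 - Δ_1) = -30
  1·M_2 + 4·M_3 + 1·M_4 = 6(Δ_3 - Δ_2) = 66
Natural end conditions: M_0 = M_4 = 0.
Forward elimination and back-substitution give M_0 = 0, M_1 = 159/14, M_2 = -108/7, M_3 = 285/14, M_4 = 0.
On [3, 4], g(x) = -5 + 31/14·(x - 3) + 285/28·(x - 3)² - 95/28·(x - 3)³.
With (x - 3) = 1/3: g(10/3) = -1231/378.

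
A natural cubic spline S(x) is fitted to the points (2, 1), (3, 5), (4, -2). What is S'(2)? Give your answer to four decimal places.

6.7500

With M_i denoting the second derivative at x_i, h_i = 1, 1, and Δ_i = (y_(i+1) − y_i)/h_i = 4, -7:
  1·M_0 + 4·M_1 + 1·M_2 = 6(Δ_1 - Δ_0) = -66
Natural end conditions: M_0 = M_2 = 0.
Solving the tridiagonal system: M_0 = 0, M_1 = -33/2, M_2 = 0.
On [2, 3], S'(x) = b_0 + 2c_0·(x - 2) + 3d_0·(x - 2)² with b_0 = Δ_0 - h_0(2M_0 + M_1)/6 = 27/4, c_0 = M_0/2 = 0, d_0 = (M_1 - M_0)/(6h_0) = -11/4. So S'(2) = 27/4.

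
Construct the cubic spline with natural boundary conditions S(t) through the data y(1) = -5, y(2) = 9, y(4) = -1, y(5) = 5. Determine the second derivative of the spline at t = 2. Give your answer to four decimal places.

-25.5000

Write m_i for S''(x_i). With h_i = 1, 2, 1 and divided differences Δ_i = 14, -5, 6, the continuity of S' gives the tridiagonal system
  1·m_0 + 6·m_1 + 2·m_2 = 6(Δ_1 - Δ_0) = -114
  2·m_1 + 6·m_2 + 1·m_3 = 6(Δ_2 - Δ_1) = 66
Natural end conditions: m_0 = m_3 = 0.
Solving the tridiagonal system: m_0 = 0, m_1 = -51/2, m_2 = 39/2, m_3 = 0.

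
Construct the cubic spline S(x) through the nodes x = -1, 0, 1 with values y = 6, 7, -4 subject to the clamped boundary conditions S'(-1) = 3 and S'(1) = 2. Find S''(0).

Put M_i = S'' at the i-th knot. Here h = (1, 1) and Δ = (1, -11), so the interior equations h_(i-1)·M_(i-1) + 2(h_(i-1)+h_i)·M_i + h_i·M_(i+1) = 6(Δ_i − Δ_(i-1)) read
  1·M_0 + 4·M_1 + 1·M_2 = 6(Δ_1 - Δ_0) = -72
Clamped end conditions give two more equations: 2h_0·M_0 + h_0·M_1 = 6(Δ_0 - S'(-1)) = -12 and h_1·M_1 + 2h_1·M_2 = 6(S'(1) - Δ_1) = 78.
Solving: M_0 = 23/2, M_1 = -35, M_2 = 113/2.

-35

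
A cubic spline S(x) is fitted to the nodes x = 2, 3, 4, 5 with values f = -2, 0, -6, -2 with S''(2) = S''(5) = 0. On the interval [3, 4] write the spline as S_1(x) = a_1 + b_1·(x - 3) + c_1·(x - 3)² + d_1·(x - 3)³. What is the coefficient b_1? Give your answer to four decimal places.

-3.6000

With M_i denoting the second derivative at x_i, h_i = 1, 1, 1, and Δ_i = (y_(i+1) − y_i)/h_i = 2, -6, 4:
  1·M_0 + 4·M_1 + 1·M_2 = 6(Δ_1 - Δ_0) = -48
  1·M_1 + 4·M_2 + 1·M_3 = 6(Δ_2 - Δ_1) = 60
Natural end conditions: M_0 = M_3 = 0.
Solving: M_0 = 0, M_1 = -84/5, M_2 = 96/5, M_3 = 0.
On [3, 4], with S_1(x) = a_1 + b_1·(x - 3) + c_1·(x - 3)² + d_1·(x - 3)³: c_1 = M_1/2 = -42/5, d_1 = (M_2 - M_1)/(6h_1) = 6, b_1 = Δ_1 - h_1(2M_1 + M_2)/6 = -18/5.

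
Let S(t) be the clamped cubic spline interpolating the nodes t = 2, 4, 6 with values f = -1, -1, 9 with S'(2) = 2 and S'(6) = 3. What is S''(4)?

7

Let m_i = S''(x_i). Step sizes h_i = 2, 2; slopes of the chords Δ_i = (y_(i+1) - y_i)/h_i = 0, 5.
  2·m_0 + 8·m_1 + 2·m_2 = 6(Δ_1 - Δ_0) = 30
Clamped end conditions give two more equations: 2h_0·m_0 + h_0·m_1 = 6(Δ_0 - S'(2)) = -12 and h_1·m_1 + 2h_1·m_2 = 6(S'(6) - Δ_1) = -12.
Hence m_0 = -13/2, m_1 = 7, m_2 = -13/2.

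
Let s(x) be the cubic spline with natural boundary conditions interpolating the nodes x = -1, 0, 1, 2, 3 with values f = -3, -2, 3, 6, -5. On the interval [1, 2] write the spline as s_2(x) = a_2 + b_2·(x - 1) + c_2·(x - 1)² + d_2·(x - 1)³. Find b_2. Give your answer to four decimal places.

Put m_i = s'' at the i-th knot. Here h = (1, 1, 1, 1) and Δ = (1, 5, 3, -11), so the interior equations h_(i-1)·m_(i-1) + 2(h_(i-1)+h_i)·m_i + h_i·m_(i+1) = 6(Δ_i − Δ_(i-1)) read
  1·m_0 + 4·m_1 + 1·m_2 = 6(Δ_1 - Δ_0) = 24
  1·m_1 + 4·m_2 + 1·m_3 = 6(Δ_2 - Δ_1) = -12
  1·m_2 + 4·m_3 + 1·m_4 = 6(Δ_3 - Δ_2) = -84
Natural end conditions: m_0 = m_4 = 0.
Forward elimination and back-substitution give m_0 = 0, m_1 = 81/14, m_2 = 6/7, m_3 = -297/14, m_4 = 0.
On [1, 2], with s_2(x) = a_2 + b_2·(x - 1) + c_2·(x - 1)² + d_2·(x - 1)³: c_2 = m_2/2 = 3/7, d_2 = (m_3 - m_2)/(6h_2) = -103/28, b_2 = Δ_2 - h_2(2m_2 + m_3)/6 = 25/4.

6.2500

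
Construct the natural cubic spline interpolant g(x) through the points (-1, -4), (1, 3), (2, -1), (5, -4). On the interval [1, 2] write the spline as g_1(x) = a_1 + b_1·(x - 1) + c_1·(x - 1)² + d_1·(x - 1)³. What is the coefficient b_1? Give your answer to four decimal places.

With σ_i denoting the second derivative at x_i, h_i = 2, 1, 3, and Δ_i = (y_(i+1) − y_i)/h_i = 7/2, -4, -1:
  2·σ_0 + 6·σ_1 + 1·σ_2 = 6(Δ_1 - Δ_0) = -45
  1·σ_1 + 8·σ_2 + 3·σ_3 = 6(Δ_2 - Δ_1) = 18
Natural end conditions: σ_0 = σ_3 = 0.
Solving: σ_0 = 0, σ_1 = -378/47, σ_2 = 153/47, σ_3 = 0.
On [1, 2], with g_1(x) = a_1 + b_1·(x - 1) + c_1·(x - 1)² + d_1·(x - 1)³: c_1 = σ_1/2 = -189/47, d_1 = (σ_2 - σ_1)/(6h_1) = 177/94, b_1 = Δ_1 - h_1(2σ_1 + σ_2)/6 = -175/94.

-1.8617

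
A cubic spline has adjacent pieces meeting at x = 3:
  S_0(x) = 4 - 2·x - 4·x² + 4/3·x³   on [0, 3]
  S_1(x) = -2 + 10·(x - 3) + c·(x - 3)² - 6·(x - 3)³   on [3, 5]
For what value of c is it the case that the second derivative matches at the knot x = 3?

8

S_0''(x) = -8 + 8·x, so S_0''(3) = 16. On the right, S_1''(3) = 2c, so c = 8.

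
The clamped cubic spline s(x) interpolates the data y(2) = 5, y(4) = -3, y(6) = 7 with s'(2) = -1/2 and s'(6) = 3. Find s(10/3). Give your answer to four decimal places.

-1.0370

Write σ_i for s''(x_i). With h_i = 2, 2 and divided differences Δ_i = -4, 5, the continuity of s' gives the tridiagonal system
  2·σ_0 + 8·σ_1 + 2·σ_2 = 6(Δ_1 - Δ_0) = 54
Clamped end conditions give two more equations: 2h_0·σ_0 + h_0·σ_1 = 6(Δ_0 - s'(2)) = -21 and h_1·σ_1 + 2h_1·σ_2 = 6(s'(6) - Δ_1) = -12.
Solving: σ_0 = -89/8, σ_1 = 47/4, σ_2 = -71/8.
On [2, 4], s(x) = 5 - 1/2·(x - 2) - 89/16·(x - 2)² + 61/32·(x - 2)³.
With (x - 2) = 4/3: s(10/3) = -28/27.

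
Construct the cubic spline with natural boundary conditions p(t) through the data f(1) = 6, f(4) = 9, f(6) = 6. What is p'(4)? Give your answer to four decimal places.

-0.5000

With m_i denoting the second derivative at x_i, h_i = 3, 2, and Δ_i = (y_(i+1) − y_i)/h_i = 1, -3/2:
  3·m_0 + 10·m_1 + 2·m_2 = 6(Δ_1 - Δ_0) = -15
Natural end conditions: m_0 = m_2 = 0.
Hence m_0 = 0, m_1 = -3/2, m_2 = 0.
On [4, 6], p'(t) = b_1 + 2c_1·(t - 4) + 3d_1·(t - 4)² with b_1 = Δ_1 - h_1(2m_1 + m_2)/6 = -1/2, c_1 = m_1/2 = -3/4, d_1 = (m_2 - m_1)/(6h_1) = 1/8. So p'(4) = -1/2.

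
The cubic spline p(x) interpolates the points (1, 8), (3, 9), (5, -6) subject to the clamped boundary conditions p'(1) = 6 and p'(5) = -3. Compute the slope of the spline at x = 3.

-6

With M_i denoting the second derivative at x_i, h_i = 2, 2, and Δ_i = (y_(i+1) − y_i)/h_i = 1/2, -15/2:
  2·M_0 + 8·M_1 + 2·M_2 = 6(Δ_1 - Δ_0) = -48
Clamped end conditions give two more equations: 2h_0·M_0 + h_0·M_1 = 6(Δ_0 - p'(1)) = -33 and h_1·M_1 + 2h_1·M_2 = 6(p'(5) - Δ_1) = 27.
Forward elimination and back-substitution give M_0 = -9/2, M_1 = -15/2, M_2 = 21/2.
On [3, 5], p'(x) = b_1 + 2c_1·(x - 3) + 3d_1·(x - 3)² with b_1 = Δ_1 - h_1(2M_1 + M_2)/6 = -6, c_1 = M_1/2 = -15/4, d_1 = (M_2 - M_1)/(6h_1) = 3/2. So p'(3) = -6.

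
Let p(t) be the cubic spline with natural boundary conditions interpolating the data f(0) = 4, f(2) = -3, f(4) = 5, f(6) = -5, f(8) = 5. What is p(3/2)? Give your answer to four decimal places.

Put m_i = p'' at the i-th knot. Here h = (2, 2, 2, 2) and Δ = (-7/2, 4, -5, 5), so the interior equations h_(i-1)·m_(i-1) + 2(h_(i-1)+h_i)·m_i + h_i·m_(i+1) = 6(Δ_i − Δ_(i-1)) read
  2·m_0 + 8·m_1 + 2·m_2 = 6(Δ_1 - Δ_0) = 45
  2·m_1 + 8·m_2 + 2·m_3 = 6(Δ_2 - Δ_1) = -54
  2·m_2 + 8·m_3 + 2·m_4 = 6(Δ_3 - Δ_2) = 60
Natural end conditions: m_0 = m_4 = 0.
Solving the tridiagonal system: m_0 = 0, m_1 = 951/112, m_2 = -321/28, m_3 = 1161/112, m_4 = 0.
On [0, 2], p(t) = 4 - 709/112·t + 0·t² + 317/448·t³.
With t = 3/2: p(3/2) = -1591/512.

-3.1074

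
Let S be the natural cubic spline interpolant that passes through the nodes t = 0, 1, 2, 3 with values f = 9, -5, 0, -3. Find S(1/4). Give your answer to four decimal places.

Let M_i = S''(x_i). Step sizes h_i = 1, 1, 1; slopes of the chords Δ_i = (y_(i+1) - y_i)/h_i = -14, 5, -3.
  1·M_0 + 4·M_1 + 1·M_2 = 6(Δ_1 - Δ_0) = 114
  1·M_1 + 4·M_2 + 1·M_3 = 6(Δ_2 - Δ_1) = -48
Natural end conditions: M_0 = M_3 = 0.
Solving the tridiagonal system: M_0 = 0, M_1 = 168/5, M_2 = -102/5, M_3 = 0.
On [0, 1], S(t) = 9 - 98/5·t + 0·t² + 28/5·t³.
With t = 1/4: S(1/4) = 67/16.

4.1875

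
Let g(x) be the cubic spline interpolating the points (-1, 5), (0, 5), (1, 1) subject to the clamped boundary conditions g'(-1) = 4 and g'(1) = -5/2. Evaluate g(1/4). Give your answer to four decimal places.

4.0176

Put σ_i = g'' at the i-th knot. Here h = (1, 1) and Δ = (0, -4), so the interior equations h_(i-1)·σ_(i-1) + 2(h_(i-1)+h_i)·σ_i + h_i·σ_(i+1) = 6(Δ_i − Δ_(i-1)) read
  1·σ_0 + 4·σ_1 + 1·σ_2 = 6(Δ_1 - Δ_0) = -24
Clamped end conditions give two more equations: 2h_0·σ_0 + h_0·σ_1 = 6(Δ_0 - g'(-1)) = -24 and h_1·σ_1 + 2h_1·σ_2 = 6(g'(1) - Δ_1) = 9.
Forward elimination and back-substitution give σ_0 = -37/4, σ_1 = -11/2, σ_2 = 29/4.
On [0, 1], g(x) = 5 - 27/8·x - 11/4·x² + 17/8·x³.
With x = 1/4: g(1/4) = 2057/512.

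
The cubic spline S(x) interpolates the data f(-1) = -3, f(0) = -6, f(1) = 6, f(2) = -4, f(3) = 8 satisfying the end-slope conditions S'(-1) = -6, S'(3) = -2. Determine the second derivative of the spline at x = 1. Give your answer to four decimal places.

-59.7500

Write M_i for S''(x_i). With h_i = 1, 1, 1, 1 and divided differences Δ_i = -3, 12, -10, 12, the continuity of S' gives the tridiagonal system
  1·M_0 + 4·M_1 + 1·M_2 = 6(Δ_1 - Δ_0) = 90
  1·M_1 + 4·M_2 + 1·M_3 = 6(Δ_2 - Δ_1) = -132
  1·M_2 + 4·M_3 + 1·M_4 = 6(Δ_3 - Δ_2) = 132
Clamped end conditions give two more equations: 2h_0·M_0 + h_0·M_1 = 6(Δ_0 - S'(-1)) = 18 and h_3·M_3 + 2h_3·M_4 = 6(S'(3) - Δ_3) = -84.
Forward elimination and back-substitution give M_0 = -311/28, M_1 = 563/14, M_2 = -239/4, M_3 = 935/14, M_4 = -2111/28.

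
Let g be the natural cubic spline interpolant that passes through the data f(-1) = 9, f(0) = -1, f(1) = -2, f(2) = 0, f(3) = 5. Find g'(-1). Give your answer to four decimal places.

Put M_i = g'' at the i-th knot. Here h = (1, 1, 1, 1) and Δ = (-10, -1, 2, 5), so the interior equations h_(i-1)·M_(i-1) + 2(h_(i-1)+h_i)·M_i + h_i·M_(i+1) = 6(Δ_i − Δ_(i-1)) read
  1·M_0 + 4·M_1 + 1·M_2 = 6(Δ_1 - Δ_0) = 54
  1·M_1 + 4·M_2 + 1·M_3 = 6(Δ_2 - Δ_1) = 18
  1·M_2 + 4·M_3 + 1·M_4 = 6(Δ_3 - Δ_2) = 18
Natural end conditions: M_0 = M_4 = 0.
Hence M_0 = 0, M_1 = 27/2, M_2 = 0, M_3 = 9/2, M_4 = 0.
On [-1, 0], g'(x) = b_0 + 2c_0·(x + 1) + 3d_0·(x + 1)² with b_0 = Δ_0 - h_0(2M_0 + M_1)/6 = -49/4, c_0 = M_0/2 = 0, d_0 = (M_1 - M_0)/(6h_0) = 9/4. So g'(-1) = -49/4.

-12.2500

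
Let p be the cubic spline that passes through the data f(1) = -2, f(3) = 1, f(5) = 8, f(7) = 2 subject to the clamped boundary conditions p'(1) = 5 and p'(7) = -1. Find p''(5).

Let M_i = p''(x_i). Step sizes h_i = 2, 2, 2; slopes of the chords Δ_i = (y_(i+1) - y_i)/h_i = 3/2, 7/2, -3.
  2·M_0 + 8·M_1 + 2·M_2 = 6(Δ_1 - Δ_0) = 12
  2·M_1 + 8·M_2 + 2·M_3 = 6(Δ_2 - Δ_1) = -39
Clamped end conditions give two more equations: 2h_0·M_0 + h_0·M_1 = 6(Δ_0 - p'(1)) = -21 and h_2·M_2 + 2h_2·M_3 = 6(p'(7) - Δ_2) = 12.
Solving: M_0 = -8, M_1 = 11/2, M_2 = -8, M_3 = 7.

-8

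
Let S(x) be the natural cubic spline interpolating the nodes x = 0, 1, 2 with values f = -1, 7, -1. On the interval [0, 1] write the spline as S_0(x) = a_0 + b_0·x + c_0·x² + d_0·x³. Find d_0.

-4

With m_i denoting the second derivative at x_i, h_i = 1, 1, and Δ_i = (y_(i+1) − y_i)/h_i = 8, -8:
  1·m_0 + 4·m_1 + 1·m_2 = 6(Δ_1 - Δ_0) = -96
Natural end conditions: m_0 = m_2 = 0.
Hence m_0 = 0, m_1 = -24, m_2 = 0.
On [0, 1], with S_0(x) = a_0 + b_0·x + c_0·x² + d_0·x³: c_0 = m_0/2 = 0, d_0 = (m_1 - m_0)/(6h_0) = -4, b_0 = Δ_0 - h_0(2m_0 + m_1)/6 = 12.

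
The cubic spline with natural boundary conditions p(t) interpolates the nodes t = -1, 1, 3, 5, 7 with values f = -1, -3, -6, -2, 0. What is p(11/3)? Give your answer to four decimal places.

-5.1746

With m_i denoting the second derivative at x_i, h_i = 2, 2, 2, 2, and Δ_i = (y_(i+1) − y_i)/h_i = -1, -3/2, 2, 1:
  2·m_0 + 8·m_1 + 2·m_2 = 6(Δ_1 - Δ_0) = -3
  2·m_1 + 8·m_2 + 2·m_3 = 6(Δ_2 - Δ_1) = 21
  2·m_2 + 8·m_3 + 2·m_4 = 6(Δ_3 - Δ_2) = -6
Natural end conditions: m_0 = m_4 = 0.
Solving the tridiagonal system: m_0 = 0, m_1 = -135/112, m_2 = 93/28, m_3 = -177/112, m_4 = 0.
On [3, 5], p(t) = -6 + 5/16·(t - 3) + 93/56·(t - 3)² - 183/448·(t - 3)³.
With (t - 3) = 2/3: p(11/3) = -326/63.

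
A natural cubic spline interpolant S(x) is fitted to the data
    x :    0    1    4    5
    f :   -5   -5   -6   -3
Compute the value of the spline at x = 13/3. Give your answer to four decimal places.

With σ_i denoting the second derivative at x_i, h_i = 1, 3, 1, and Δ_i = (y_(i+1) − y_i)/h_i = 0, -1/3, 3:
  1·σ_0 + 8·σ_1 + 3·σ_2 = 6(Δ_1 - Δ_0) = -2
  3·σ_1 + 8·σ_2 + 1·σ_3 = 6(Δ_2 - Δ_1) = 20
Natural end conditions: σ_0 = σ_3 = 0.
Solving the tridiagonal system: σ_0 = 0, σ_1 = -76/55, σ_2 = 166/55, σ_3 = 0.
On [4, 5], S(x) = -6 + 329/165·(x - 4) + 83/55·(x - 4)² - 83/165·(x - 4)³.
With (x - 4) = 1/3: S(13/3) = -4621/891.

-5.1863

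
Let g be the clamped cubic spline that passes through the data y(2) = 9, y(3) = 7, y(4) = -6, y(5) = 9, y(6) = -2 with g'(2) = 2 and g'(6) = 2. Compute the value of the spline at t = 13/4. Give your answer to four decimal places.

Put M_i = g'' at the i-th knot. Here h = (1, 1, 1, 1) and Δ = (-2, -13, 15, -11), so the interior equations h_(i-1)·M_(i-1) + 2(h_(i-1)+h_i)·M_i + h_i·M_(i+1) = 6(Δ_i − Δ_(i-1)) read
  1·M_0 + 4·M_1 + 1·M_2 = 6(Δ_1 - Δ_0) = -66
  1·M_1 + 4·M_2 + 1·M_3 = 6(Δ_2 - Δ_1) = 168
  1·M_2 + 4·M_3 + 1·M_4 = 6(Δ_3 - Δ_2) = -156
Clamped end conditions give two more equations: 2h_0·M_0 + h_0·M_1 = 6(Δ_0 - g'(2)) = -24 and h_3·M_3 + 2h_3·M_4 = 6(g'(6) - Δ_3) = 78.
Solving the tridiagonal system: M_0 = 159/28, M_1 = -495/14, M_2 = 279/4, M_3 = -1059/14, M_4 = 2151/28.
On [3, 4], g(t) = 7 - 719/56·(t - 3) - 495/28·(t - 3)² + 981/56·(t - 3)³.
With (t - 3) = 1/4: g(13/4) = 1515/512.

2.9590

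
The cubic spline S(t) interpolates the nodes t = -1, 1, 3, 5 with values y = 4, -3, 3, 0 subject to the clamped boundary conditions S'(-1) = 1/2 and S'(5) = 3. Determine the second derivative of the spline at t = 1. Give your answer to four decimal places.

Write M_i for S''(x_i). With h_i = 2, 2, 2 and divided differences Δ_i = -7/2, 3, -3/2, the continuity of S' gives the tridiagonal system
  2·M_0 + 8·M_1 + 2·M_2 = 6(Δ_1 - Δ_0) = 39
  2·M_1 + 8·M_2 + 2·M_3 = 6(Δ_2 - Δ_1) = -27
Clamped end conditions give two more equations: 2h_0·M_0 + h_0·M_1 = 6(Δ_0 - S'(-1)) = -24 and h_2·M_2 + 2h_2·M_3 = 6(S'(5) - Δ_2) = 27.
Solving: M_0 = -163/15, M_1 = 146/15, M_2 = -257/30, M_3 = 331/30.

9.7333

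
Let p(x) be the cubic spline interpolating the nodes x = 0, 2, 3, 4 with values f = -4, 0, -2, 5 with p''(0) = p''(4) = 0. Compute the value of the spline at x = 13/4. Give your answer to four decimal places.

Put m_i = p'' at the i-th knot. Here h = (2, 1, 1) and Δ = (2, -2, 7), so the interior equations h_(i-1)·m_(i-1) + 2(h_(i-1)+h_i)·m_i + h_i·m_(i+1) = 6(Δ_i − Δ_(i-1)) read
  2·m_0 + 6·m_1 + 1·m_2 = 6(Δ_1 - Δ_0) = -24
  1·m_1 + 4·m_2 + 1·m_3 = 6(Δ_2 - Δ_1) = 54
Natural end conditions: m_0 = m_3 = 0.
Hence m_0 = 0, m_1 = -150/23, m_2 = 348/23, m_3 = 0.
On [3, 4], p(x) = -2 + 45/23·(x - 3) + 174/23·(x - 3)² - 58/23·(x - 3)³.
With (x - 3) = 1/4: p(13/4) = -793/736.

-1.0774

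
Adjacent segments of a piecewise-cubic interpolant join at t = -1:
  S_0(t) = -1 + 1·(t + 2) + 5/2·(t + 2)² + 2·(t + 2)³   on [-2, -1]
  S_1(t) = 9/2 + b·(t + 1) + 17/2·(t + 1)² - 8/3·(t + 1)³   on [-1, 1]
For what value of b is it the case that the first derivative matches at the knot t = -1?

12

S_0'(t) = 1 + 5·(t + 2) + 6·(t + 2)², so S_0'(-1) = 12. On the right, S_1'(-1) = b, so b = 12.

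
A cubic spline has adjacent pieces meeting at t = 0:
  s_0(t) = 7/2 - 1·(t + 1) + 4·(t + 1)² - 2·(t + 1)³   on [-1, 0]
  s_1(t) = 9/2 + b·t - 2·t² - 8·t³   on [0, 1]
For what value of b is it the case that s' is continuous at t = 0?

s_0'(t) = -1 + 8·(t + 1) - 6·(t + 1)², so s_0'(0) = 1. On the right, s_1'(0) = b, so b = 1.

1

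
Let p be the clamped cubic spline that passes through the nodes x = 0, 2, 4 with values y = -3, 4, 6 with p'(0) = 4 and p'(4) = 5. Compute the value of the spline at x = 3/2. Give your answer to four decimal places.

Put σ_i = p'' at the i-th knot. Here h = (2, 2) and Δ = (7/2, 1), so the interior equations h_(i-1)·σ_(i-1) + 2(h_(i-1)+h_i)·σ_i + h_i·σ_(i+1) = 6(Δ_i − Δ_(i-1)) read
  2·σ_0 + 8·σ_1 + 2·σ_2 = 6(Δ_1 - Δ_0) = -15
Clamped end conditions give two more equations: 2h_0·σ_0 + h_0·σ_1 = 6(Δ_0 - p'(0)) = -3 and h_1·σ_1 + 2h_1·σ_2 = 6(p'(4) - Δ_1) = 24.
Solving the tridiagonal system: σ_0 = 11/8, σ_1 = -17/4, σ_2 = 65/8.
On [0, 2], p(x) = -3 + 4·x + 11/16·x² - 15/32·x³.
With x = 3/2: p(3/2) = 759/256.

2.9648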